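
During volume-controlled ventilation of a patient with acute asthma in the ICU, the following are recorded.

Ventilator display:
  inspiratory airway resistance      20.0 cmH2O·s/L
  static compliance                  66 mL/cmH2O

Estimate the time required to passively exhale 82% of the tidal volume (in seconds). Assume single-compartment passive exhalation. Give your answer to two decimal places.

2.26

τ = R × C = 20.0 × 66 mL/cmH2O = 20.0 × 0.066 L/cmH2O = 1.32 s.
Exhaled fraction f = 1 − e^(−t/τ) → t = −τ·ln(1 − f) = −1.32·ln(0.18) = 2.264 s.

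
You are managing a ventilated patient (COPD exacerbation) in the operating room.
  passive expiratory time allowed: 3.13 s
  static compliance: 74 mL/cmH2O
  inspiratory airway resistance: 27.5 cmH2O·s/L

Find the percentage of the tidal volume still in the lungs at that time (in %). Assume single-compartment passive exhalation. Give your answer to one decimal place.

21.5

τ = R × C = 27.5 × 74 mL/cmH2O = 27.5 × 0.074 L/cmH2O = 2.035 s.
Passive exhalation: V(t)/V₀ = e^(−t/τ) = e^(−3.13/2.035) = 0.2148.
Fraction remaining = 0.2148 → 21.48%.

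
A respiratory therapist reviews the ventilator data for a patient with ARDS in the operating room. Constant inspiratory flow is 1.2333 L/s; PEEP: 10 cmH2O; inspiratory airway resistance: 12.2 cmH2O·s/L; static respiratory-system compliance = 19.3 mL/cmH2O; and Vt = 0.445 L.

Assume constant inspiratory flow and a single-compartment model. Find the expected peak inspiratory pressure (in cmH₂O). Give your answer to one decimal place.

48.1

Equation of motion (constant flow): PIP = Vt/C + R·V̇ + PEEP.
PIP = 445/19.3 + 12.2×1.2333 + 10 = 23.057 + 15.046 + 10 = 48.103 cmH2O.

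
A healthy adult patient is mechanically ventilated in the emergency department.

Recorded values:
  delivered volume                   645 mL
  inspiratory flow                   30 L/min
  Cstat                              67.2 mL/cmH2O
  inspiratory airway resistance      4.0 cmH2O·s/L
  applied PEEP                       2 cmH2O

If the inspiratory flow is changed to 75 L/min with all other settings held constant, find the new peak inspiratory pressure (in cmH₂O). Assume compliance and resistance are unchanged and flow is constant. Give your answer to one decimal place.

Flow: 30 L/min ÷ 60 = 0.5 L/s.
New flow: 75 L/min ÷ 60 = 1.25 L/s.
PIP = Vt/C + R·V̇ + PEEP (constant-flow equation of motion).
Only the resistive term changes: ΔPIP = R × ΔV̇ = 4.0 × (1.25 − 0.5) = 4.0 × 0.75 = 3.0 cmH2O.
Original PIP = 645/67.2 + 4.0×0.5 + 2 = 13.598 cmH2O; new PIP = 13.598 + (3.0) = 16.598 cmH2O.

16.6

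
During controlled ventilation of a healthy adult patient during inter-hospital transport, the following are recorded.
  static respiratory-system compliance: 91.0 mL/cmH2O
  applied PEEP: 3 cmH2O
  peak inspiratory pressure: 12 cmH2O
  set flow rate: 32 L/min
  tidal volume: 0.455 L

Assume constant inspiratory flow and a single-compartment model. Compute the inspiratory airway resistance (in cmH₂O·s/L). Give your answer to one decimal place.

7.5

Flow: 32 L/min ÷ 60 = 0.5333 L/s.
Equation of motion (constant flow): PIP = Vt/C + R·V̇ + PEEP.
R·V̇ = PIP − Vt/C − PEEP = 12 − 455/91.0 − 3 = 12 − 5.0 − 3 = 4.0 cmH2O.
R = 4.0 / 0.5333 = 7.5 cmH2O·s/L.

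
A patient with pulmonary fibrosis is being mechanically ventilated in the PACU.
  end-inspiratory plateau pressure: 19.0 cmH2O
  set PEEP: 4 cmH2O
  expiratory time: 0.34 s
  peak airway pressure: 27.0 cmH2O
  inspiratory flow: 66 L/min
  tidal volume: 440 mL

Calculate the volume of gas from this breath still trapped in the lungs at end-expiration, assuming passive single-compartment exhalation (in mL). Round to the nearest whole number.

89

Flow: 66 L/min ÷ 60 = 1.1 L/s.
R = (PIP − Pplat)/V̇ = (27.0 − 19.0) / 1.1 = 8.0/1.1 = 7.273 cmH2O·s/L.
C = Vt/(Pplat − PEEP) = 440.0 / (19.0 − 4) = 440.0/15.0 = 29.333 mL/cmH2O.
τ = R × C = 7.273 × 0.02933 L/cmH2O = 0.2133 s.
Fraction remaining = e^(−Te/τ) = e^(−0.34/0.2133) = 0.2031.
Trapped volume = 440.0 × 0.2031 = 89.364 mL.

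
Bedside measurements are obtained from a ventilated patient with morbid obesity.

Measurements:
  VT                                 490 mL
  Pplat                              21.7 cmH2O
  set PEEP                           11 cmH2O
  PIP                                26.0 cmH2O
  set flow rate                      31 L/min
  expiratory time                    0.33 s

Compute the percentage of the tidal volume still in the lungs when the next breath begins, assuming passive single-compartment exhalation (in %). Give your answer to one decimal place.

42.1

Flow: 31 L/min ÷ 60 = 0.5167 L/s.
R = (PIP − Pplat)/V̇ = (26.0 − 21.7) / 0.5167 = 4.3/0.5167 = 8.322 cmH2O·s/L.
C = Vt/(Pplat − PEEP) = 490.0 / (21.7 − 11) = 490.0/10.7 = 45.794 mL/cmH2O.
τ = R × C = 8.322 × 0.04579 L/cmH2O = 0.3811 s.
Fraction remaining at end-expiration = e^(−Te/τ) = e^(−0.33/0.3811) = 0.4207 → 42.07%.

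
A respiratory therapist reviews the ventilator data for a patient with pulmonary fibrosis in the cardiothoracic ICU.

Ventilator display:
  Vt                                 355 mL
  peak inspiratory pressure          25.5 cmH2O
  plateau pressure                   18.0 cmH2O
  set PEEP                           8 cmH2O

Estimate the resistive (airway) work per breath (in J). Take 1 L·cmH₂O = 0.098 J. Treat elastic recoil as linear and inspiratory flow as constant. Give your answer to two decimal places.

With constant inspiratory flow the resistive pressure is constant at PIP − Pplat = 25.5 − 18.0 = 7.5 cmH2O, so resistive work = 7.5 × 0.355 = 2.663 L·cmH2O.
× 0.098 J/(L·cmH2O) → 0.261 J.

0.26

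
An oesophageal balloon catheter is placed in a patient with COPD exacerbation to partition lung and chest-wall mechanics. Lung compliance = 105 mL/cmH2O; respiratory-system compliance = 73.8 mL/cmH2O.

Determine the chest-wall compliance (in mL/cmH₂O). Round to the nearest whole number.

1/Ccw = 1/Crs − 1/CL.
1/Ccw = 1/73.8 − 1/105 = 0.004026.
Ccw = 248.39 mL/cmH2O.

248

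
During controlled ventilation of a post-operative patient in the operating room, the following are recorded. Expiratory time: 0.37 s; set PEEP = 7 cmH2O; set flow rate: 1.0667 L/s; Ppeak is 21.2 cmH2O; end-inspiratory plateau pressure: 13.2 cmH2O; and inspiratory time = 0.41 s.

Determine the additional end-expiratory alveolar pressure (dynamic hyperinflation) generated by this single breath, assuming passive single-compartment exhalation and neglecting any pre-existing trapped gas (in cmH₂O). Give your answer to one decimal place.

3.1

Vt = flow × Ti = 1.0667 L/s × 0.41 s × 1000 mL/L = 437.35 mL.
R = (PIP − Pplat)/V̇ = (21.2 − 13.2) / 1.0667 = 8.0/1.0667 = 7.5 cmH2O·s/L.
C = Vt/(Pplat − PEEP) = 437.35 / (13.2 − 7) = 437.35/6.2 = 70.54 mL/cmH2O.
τ = R × C = 7.5 × 0.07054 L/cmH2O = 0.5291 s.
Fraction remaining = e^(−Te/τ) = e^(−0.37/0.5291) = 0.4969; trapped volume = 437.35 × 0.4969 = 217.32 mL.
Additional alveolar pressure from trapping ≈ V_trapped / C = 217.32 / 70.54 = 3.081 cmH2O.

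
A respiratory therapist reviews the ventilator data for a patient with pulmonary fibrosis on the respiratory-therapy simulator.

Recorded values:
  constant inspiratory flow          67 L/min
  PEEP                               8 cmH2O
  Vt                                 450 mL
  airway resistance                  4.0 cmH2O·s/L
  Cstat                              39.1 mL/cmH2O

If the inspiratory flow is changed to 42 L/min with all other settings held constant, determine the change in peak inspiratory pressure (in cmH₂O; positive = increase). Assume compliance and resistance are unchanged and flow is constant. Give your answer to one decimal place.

-1.7

Flow: 67 L/min ÷ 60 = 1.1167 L/s.
New flow: 42 L/min ÷ 60 = 0.7 L/s.
PIP = Vt/C + R·V̇ + PEEP (constant-flow equation of motion).
Only the resistive term changes: ΔPIP = R × ΔV̇ = 4.0 × (0.7 − 1.1167) = 4.0 × -0.4167 = -1.667 cmH2O.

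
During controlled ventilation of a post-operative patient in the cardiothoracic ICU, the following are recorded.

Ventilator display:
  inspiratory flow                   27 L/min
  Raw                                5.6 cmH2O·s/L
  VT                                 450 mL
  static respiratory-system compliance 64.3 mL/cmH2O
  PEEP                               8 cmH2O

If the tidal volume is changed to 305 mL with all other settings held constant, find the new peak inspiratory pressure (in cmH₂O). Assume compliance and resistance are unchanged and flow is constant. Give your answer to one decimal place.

Flow: 27 L/min ÷ 60 = 0.45 L/s.
PIP = Vt/C + R·V̇ + PEEP (constant-flow equation of motion).
Only the elastic term changes: ΔPIP = ΔVt / C = (305 − 450) / 64.3 = -2.255 cmH2O.
Original PIP = 450/64.3 + 5.6×0.45 + 8 = 17.518 cmH2O; new PIP = 17.518 + (-2.255) = 15.263 cmH2O.

15.3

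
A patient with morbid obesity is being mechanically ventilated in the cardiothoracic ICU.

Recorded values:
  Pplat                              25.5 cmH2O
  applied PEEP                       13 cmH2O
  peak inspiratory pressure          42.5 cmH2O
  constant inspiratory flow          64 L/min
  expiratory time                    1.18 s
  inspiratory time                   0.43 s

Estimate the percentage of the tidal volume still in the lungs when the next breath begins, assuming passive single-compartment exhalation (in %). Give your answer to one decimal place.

Flow: 64 L/min ÷ 60 = 1.0667 L/s.
Vt = flow × Ti = 1.0667 L/s × 0.43 s × 1000 mL/L = 458.68 mL.
R = (PIP − Pplat)/V̇ = (42.5 − 25.5) / 1.0667 = 17.0/1.0667 = 15.937 cmH2O·s/L.
C = Vt/(Pplat − PEEP) = 458.68 / (25.5 − 13) = 458.68/12.5 = 36.694 mL/cmH2O.
τ = R × C = 15.937 × 0.03669 L/cmH2O = 0.5847 s.
Fraction remaining at end-expiration = e^(−Te/τ) = e^(−1.18/0.5847) = 0.1329 → 13.29%.

13.3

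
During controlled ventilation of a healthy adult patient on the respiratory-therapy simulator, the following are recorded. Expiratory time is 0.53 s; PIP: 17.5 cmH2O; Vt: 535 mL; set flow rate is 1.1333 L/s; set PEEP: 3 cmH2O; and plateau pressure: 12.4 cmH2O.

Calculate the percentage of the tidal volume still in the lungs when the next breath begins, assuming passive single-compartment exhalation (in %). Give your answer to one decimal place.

12.6

R = (PIP − Pplat)/V̇ = (17.5 − 12.4) / 1.1333 = 5.1/1.1333 = 4.5 cmH2O·s/L.
C = Vt/(Pplat − PEEP) = 535.0 / (12.4 − 3) = 535.0/9.4 = 56.915 mL/cmH2O.
τ = R × C = 4.5 × 0.05692 L/cmH2O = 0.2561 s.
Fraction remaining at end-expiration = e^(−Te/τ) = e^(−0.53/0.2561) = 0.1262 → 12.62%.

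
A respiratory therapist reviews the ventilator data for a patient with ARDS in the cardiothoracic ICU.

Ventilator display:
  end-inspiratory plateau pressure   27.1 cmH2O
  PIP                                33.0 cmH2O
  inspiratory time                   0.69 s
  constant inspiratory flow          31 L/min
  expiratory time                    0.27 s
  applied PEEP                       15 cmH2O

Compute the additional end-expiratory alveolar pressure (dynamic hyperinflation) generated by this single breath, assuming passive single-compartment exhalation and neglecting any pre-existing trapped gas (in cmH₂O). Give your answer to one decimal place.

5.4

Flow: 31 L/min ÷ 60 = 0.5167 L/s.
Vt = flow × Ti = 0.5167 L/s × 0.69 s × 1000 mL/L = 356.52 mL.
R = (PIP − Pplat)/V̇ = (33.0 − 27.1) / 0.5167 = 5.9/0.5167 = 11.419 cmH2O·s/L.
C = Vt/(Pplat − PEEP) = 356.52 / (27.1 − 15) = 356.52/12.1 = 29.464 mL/cmH2O.
τ = R × C = 11.419 × 0.02946 L/cmH2O = 0.3364 s.
Fraction remaining = e^(−Te/τ) = e^(−0.27/0.3364) = 0.4482; trapped volume = 356.52 × 0.4482 = 159.79 mL.
Additional alveolar pressure from trapping ≈ V_trapped / C = 159.79 / 29.464 = 5.423 cmH2O.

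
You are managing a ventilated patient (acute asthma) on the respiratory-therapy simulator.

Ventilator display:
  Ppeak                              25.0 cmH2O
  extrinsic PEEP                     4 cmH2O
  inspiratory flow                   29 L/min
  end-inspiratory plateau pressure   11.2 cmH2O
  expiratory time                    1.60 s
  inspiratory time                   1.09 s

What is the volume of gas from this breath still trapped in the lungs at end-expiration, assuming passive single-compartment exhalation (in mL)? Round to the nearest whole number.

245

Flow: 29 L/min ÷ 60 = 0.4833 L/s.
Vt = flow × Ti = 0.4833 L/s × 1.09 s × 1000 mL/L = 526.8 mL.
R = (PIP − Pplat)/V̇ = (25.0 − 11.2) / 0.4833 = 13.8/0.4833 = 28.554 cmH2O·s/L.
C = Vt/(Pplat − PEEP) = 526.8 / (11.2 − 4) = 526.8/7.2 = 73.167 mL/cmH2O.
τ = R × C = 28.554 × 0.07317 L/cmH2O = 2.089 s.
Fraction remaining = e^(−Te/τ) = e^(−1.60/2.089) = 0.4649.
Trapped volume = 526.8 × 0.4649 = 244.91 mL.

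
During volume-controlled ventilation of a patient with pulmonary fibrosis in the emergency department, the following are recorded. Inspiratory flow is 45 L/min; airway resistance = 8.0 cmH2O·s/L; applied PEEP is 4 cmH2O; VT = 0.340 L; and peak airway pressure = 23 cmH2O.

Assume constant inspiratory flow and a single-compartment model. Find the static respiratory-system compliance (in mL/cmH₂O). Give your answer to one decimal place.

26.2

Flow: 45 L/min ÷ 60 = 0.75 L/s.
Equation of motion (constant flow): PIP = Vt/C + R·V̇ + PEEP.
Vt/C = PIP − R·V̇ − PEEP = 23 − 8.0×0.75 − 4 = 23 − 6.0 − 4 = 13.0 cmH2O.
C = Vt / 13.0 = 340 / 13.0 = 26.154 mL/cmH2O.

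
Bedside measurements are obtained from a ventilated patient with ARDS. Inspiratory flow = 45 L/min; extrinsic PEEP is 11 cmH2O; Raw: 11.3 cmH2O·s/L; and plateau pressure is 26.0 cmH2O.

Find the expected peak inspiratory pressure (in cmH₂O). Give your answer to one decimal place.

34.5

Flow: 45 L/min ÷ 60 = 0.75 L/s.
PIP = Pplat + Raw × flow = 26.0 + 11.3 × 0.75 = 26.0 + 8.475 = 34.475 cmH2O.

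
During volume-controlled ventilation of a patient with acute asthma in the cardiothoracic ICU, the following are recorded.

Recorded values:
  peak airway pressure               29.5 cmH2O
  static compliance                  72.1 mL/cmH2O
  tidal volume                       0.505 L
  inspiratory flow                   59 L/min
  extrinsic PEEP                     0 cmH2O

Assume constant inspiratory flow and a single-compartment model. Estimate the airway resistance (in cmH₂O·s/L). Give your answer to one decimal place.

Flow: 59 L/min ÷ 60 = 0.9833 L/s.
Equation of motion (constant flow): PIP = Vt/C + R·V̇ + PEEP.
R·V̇ = PIP − Vt/C − PEEP = 29.5 − 505/72.1 − 0 = 29.5 − 7.004 − 0 = 22.496 cmH2O.
R = 22.496 / 0.9833 = 22.878 cmH2O·s/L.

22.9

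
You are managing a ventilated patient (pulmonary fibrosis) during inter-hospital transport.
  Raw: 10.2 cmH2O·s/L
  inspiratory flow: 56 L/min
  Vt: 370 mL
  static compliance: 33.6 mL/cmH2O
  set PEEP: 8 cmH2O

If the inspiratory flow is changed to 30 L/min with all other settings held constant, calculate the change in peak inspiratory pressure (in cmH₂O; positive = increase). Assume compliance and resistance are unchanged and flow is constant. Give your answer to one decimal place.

-4.4

Flow: 56 L/min ÷ 60 = 0.9333 L/s.
New flow: 30 L/min ÷ 60 = 0.5 L/s.
PIP = Vt/C + R·V̇ + PEEP (constant-flow equation of motion).
Only the resistive term changes: ΔPIP = R × ΔV̇ = 10.2 × (0.5 − 0.9333) = 10.2 × -0.4333 = -4.42 cmH2O.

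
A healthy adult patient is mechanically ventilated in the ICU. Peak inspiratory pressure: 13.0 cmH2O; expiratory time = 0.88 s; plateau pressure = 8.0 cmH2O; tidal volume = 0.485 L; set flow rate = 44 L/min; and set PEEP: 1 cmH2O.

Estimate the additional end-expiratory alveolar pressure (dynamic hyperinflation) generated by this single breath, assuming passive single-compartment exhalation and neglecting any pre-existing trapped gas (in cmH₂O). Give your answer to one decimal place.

1.1

Flow: 44 L/min ÷ 60 = 0.7333 L/s.
R = (PIP − Pplat)/V̇ = (13.0 − 8.0) / 0.7333 = 5.0/0.7333 = 6.818 cmH2O·s/L.
C = Vt/(Pplat − PEEP) = 485.0 / (8.0 − 1) = 485.0/7.0 = 69.286 mL/cmH2O.
τ = R × C = 6.818 × 0.06929 L/cmH2O = 0.4724 s.
Fraction remaining = e^(−Te/τ) = e^(−0.88/0.4724) = 0.1552; trapped volume = 485.0 × 0.1552 = 75.272 mL.
Additional alveolar pressure from trapping ≈ V_trapped / C = 75.272 / 69.286 = 1.086 cmH2O.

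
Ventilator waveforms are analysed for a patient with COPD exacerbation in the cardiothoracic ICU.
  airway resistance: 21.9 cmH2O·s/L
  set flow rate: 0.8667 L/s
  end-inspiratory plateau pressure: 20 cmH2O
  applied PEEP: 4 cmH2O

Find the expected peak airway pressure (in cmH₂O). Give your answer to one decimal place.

PIP = Pplat + Raw × flow = 20 + 21.9 × 0.8667 = 20 + 18.981 = 38.981 cmH2O.

39.0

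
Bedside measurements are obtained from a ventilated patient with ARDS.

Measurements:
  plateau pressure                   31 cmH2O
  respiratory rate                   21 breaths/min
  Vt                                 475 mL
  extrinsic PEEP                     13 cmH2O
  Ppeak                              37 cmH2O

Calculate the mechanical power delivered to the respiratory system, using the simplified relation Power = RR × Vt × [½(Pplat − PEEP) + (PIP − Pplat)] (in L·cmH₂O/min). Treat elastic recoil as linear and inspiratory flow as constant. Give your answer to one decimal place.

149.6

Per-breath work = Vt × [½(Pplat−PEEP) + (PIP−Pplat)] = 0.475 × [0.5×18.0 + 6.0] = 0.475 × 15.0 = 7.125 L·cmH2O.
Power = 21 × 7.125 = 149.63 L·cmH2O/min.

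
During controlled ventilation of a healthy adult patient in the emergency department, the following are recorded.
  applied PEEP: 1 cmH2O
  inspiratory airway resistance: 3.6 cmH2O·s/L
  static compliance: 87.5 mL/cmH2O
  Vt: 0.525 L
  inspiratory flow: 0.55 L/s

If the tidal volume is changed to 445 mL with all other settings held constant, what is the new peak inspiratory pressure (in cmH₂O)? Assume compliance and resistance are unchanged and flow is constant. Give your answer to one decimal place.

8.1

PIP = Vt/C + R·V̇ + PEEP (constant-flow equation of motion).
Only the elastic term changes: ΔPIP = ΔVt / C = (445 − 525) / 87.5 = -0.9143 cmH2O.
Original PIP = 525/87.5 + 3.6×0.55 + 1 = 8.98 cmH2O; new PIP = 8.98 + (-0.9143) = 8.066 cmH2O.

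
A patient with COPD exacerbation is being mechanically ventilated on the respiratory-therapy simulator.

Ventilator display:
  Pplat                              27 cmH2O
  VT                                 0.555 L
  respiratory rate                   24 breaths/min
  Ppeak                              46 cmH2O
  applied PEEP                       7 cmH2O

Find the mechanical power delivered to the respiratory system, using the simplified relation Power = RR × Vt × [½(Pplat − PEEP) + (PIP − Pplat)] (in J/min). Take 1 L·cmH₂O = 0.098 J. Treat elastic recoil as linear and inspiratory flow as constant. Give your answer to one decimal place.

Per-breath work = Vt × [½(Pplat−PEEP) + (PIP−Pplat)] = 0.555 × [0.5×20.0 + 19.0] = 0.555 × 29.0 = 16.095 L·cmH2O.
Power = 24 × 16.095 = 386.28 L·cmH2O/min.
× 0.098 J/(L·cmH2O) → 37.855 J/min.

37.9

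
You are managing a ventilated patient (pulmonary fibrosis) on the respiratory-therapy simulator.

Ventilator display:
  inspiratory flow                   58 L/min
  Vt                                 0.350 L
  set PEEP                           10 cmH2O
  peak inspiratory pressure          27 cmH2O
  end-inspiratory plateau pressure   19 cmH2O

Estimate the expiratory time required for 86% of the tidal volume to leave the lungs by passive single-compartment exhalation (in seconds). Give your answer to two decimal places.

Flow: 58 L/min ÷ 60 = 0.9667 L/s.
R = (PIP − Pplat)/V̇ = (27 − 19) / 0.9667 = 8.0/0.9667 = 8.276 cmH2O·s/L.
C = Vt/(Pplat − PEEP) = 350.0 / (19 − 10) = 350.0/9.0 = 38.889 mL/cmH2O.
τ = R × C = 8.276 × 0.03889 L/cmH2O = 0.3219 s.
t = −τ·ln(1 − 0.86) = −0.3219·ln(0.14) = 0.6329 s.

0.63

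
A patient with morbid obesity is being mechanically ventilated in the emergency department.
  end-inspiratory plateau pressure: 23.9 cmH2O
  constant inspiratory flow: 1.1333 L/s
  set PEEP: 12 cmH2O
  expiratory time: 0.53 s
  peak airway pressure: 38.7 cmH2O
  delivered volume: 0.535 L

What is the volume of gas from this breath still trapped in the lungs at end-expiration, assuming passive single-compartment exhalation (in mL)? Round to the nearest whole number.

217

R = (PIP − Pplat)/V̇ = (38.7 − 23.9) / 1.1333 = 14.8/1.1333 = 13.059 cmH2O·s/L.
C = Vt/(Pplat − PEEP) = 535.0 / (23.9 − 12) = 535.0/11.9 = 44.958 mL/cmH2O.
τ = R × C = 13.059 × 0.04496 L/cmH2O = 0.5871 s.
Fraction remaining = e^(−Te/τ) = e^(−0.53/0.5871) = 0.4055.
Trapped volume = 535.0 × 0.4055 = 216.94 mL.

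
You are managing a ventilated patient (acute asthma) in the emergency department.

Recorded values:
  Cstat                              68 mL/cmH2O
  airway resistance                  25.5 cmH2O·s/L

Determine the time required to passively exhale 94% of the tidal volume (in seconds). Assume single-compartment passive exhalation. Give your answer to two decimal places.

τ = R × C = 25.5 × 68 mL/cmH2O = 25.5 × 0.068 L/cmH2O = 1.734 s.
Exhaled fraction f = 1 − e^(−t/τ) → t = −τ·ln(1 − f) = −1.734·ln(0.06) = 4.878 s.

4.88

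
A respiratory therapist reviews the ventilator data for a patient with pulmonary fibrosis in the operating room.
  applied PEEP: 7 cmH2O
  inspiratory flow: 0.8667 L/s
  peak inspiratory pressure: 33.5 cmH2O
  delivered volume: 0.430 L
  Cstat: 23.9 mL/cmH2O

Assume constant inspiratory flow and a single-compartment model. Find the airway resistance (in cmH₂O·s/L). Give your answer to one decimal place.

9.8

Equation of motion (constant flow): PIP = Vt/C + R·V̇ + PEEP.
R·V̇ = PIP − Vt/C − PEEP = 33.5 − 430/23.9 − 7 = 33.5 − 17.992 − 7 = 8.508 cmH2O.
R = 8.508 / 0.8667 = 9.817 cmH2O·s/L.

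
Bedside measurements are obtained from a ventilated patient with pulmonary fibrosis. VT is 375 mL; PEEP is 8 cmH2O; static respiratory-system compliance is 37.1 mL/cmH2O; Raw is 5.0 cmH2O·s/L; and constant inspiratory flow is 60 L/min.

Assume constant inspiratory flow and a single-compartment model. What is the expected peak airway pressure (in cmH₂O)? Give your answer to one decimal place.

Flow: 60 L/min ÷ 60 = 1 L/s.
Equation of motion (constant flow): PIP = Vt/C + R·V̇ + PEEP.
PIP = 375/37.1 + 5.0×1 + 8 = 10.108 + 5.0 + 8 = 23.108 cmH2O.

23.1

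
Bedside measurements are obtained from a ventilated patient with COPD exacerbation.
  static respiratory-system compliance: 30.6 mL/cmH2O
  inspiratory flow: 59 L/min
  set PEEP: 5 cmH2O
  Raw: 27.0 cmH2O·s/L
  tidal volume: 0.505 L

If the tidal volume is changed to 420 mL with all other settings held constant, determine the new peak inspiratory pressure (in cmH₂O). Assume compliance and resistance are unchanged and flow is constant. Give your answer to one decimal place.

45.3

Flow: 59 L/min ÷ 60 = 0.9833 L/s.
PIP = Vt/C + R·V̇ + PEEP (constant-flow equation of motion).
Only the elastic term changes: ΔPIP = ΔVt / C = (420 − 505) / 30.6 = -2.778 cmH2O.
Original PIP = 505/30.6 + 27.0×0.9833 + 5 = 48.052 cmH2O; new PIP = 48.052 + (-2.778) = 45.274 cmH2O.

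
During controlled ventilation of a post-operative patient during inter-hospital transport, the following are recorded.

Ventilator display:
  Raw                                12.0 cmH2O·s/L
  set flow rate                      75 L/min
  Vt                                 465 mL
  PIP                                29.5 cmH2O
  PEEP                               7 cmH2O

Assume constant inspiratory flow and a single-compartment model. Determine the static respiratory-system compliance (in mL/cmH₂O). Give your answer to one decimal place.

Flow: 75 L/min ÷ 60 = 1.25 L/s.
Equation of motion (constant flow): PIP = Vt/C + R·V̇ + PEEP.
Vt/C = PIP − R·V̇ − PEEP = 29.5 − 12.0×1.25 − 7 = 29.5 − 15.0 − 7 = 7.5 cmH2O.
C = Vt / 7.5 = 465 / 7.5 = 62.0 mL/cmH2O.

62.0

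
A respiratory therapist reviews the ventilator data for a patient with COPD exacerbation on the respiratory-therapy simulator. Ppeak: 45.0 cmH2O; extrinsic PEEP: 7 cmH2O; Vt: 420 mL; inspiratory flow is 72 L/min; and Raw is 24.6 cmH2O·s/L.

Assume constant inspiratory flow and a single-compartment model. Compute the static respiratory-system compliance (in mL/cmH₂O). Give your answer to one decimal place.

49.5

Flow: 72 L/min ÷ 60 = 1.2 L/s.
Equation of motion (constant flow): PIP = Vt/C + R·V̇ + PEEP.
Vt/C = PIP − R·V̇ − PEEP = 45.0 − 24.6×1.2 − 7 = 45.0 − 29.52 − 7 = 8.48 cmH2O.
C = Vt / 8.48 = 420 / 8.48 = 49.528 mL/cmH2O.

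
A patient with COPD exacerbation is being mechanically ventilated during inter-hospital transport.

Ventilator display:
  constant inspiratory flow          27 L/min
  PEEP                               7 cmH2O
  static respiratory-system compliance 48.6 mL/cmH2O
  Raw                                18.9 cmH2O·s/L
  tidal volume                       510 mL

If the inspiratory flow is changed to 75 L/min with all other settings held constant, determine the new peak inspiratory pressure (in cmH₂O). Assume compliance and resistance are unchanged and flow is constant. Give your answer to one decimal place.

41.1

Flow: 27 L/min ÷ 60 = 0.45 L/s.
New flow: 75 L/min ÷ 60 = 1.25 L/s.
PIP = Vt/C + R·V̇ + PEEP (constant-flow equation of motion).
Only the resistive term changes: ΔPIP = R × ΔV̇ = 18.9 × (1.25 − 0.45) = 18.9 × 0.8 = 15.12 cmH2O.
Original PIP = 510/48.6 + 18.9×0.45 + 7 = 25.999 cmH2O; new PIP = 25.999 + (15.12) = 41.119 cmH2O.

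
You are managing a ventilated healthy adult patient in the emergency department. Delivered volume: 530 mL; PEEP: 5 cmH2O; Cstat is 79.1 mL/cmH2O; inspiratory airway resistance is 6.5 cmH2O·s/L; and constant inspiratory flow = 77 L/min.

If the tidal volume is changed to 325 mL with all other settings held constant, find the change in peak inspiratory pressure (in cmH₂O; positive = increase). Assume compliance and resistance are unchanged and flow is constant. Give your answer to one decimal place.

PIP = Vt/C + R·V̇ + PEEP (constant-flow equation of motion).
Only the elastic term changes: ΔPIP = ΔVt / C = (325 − 530) / 79.1 = -2.592 cmH2O.

-2.6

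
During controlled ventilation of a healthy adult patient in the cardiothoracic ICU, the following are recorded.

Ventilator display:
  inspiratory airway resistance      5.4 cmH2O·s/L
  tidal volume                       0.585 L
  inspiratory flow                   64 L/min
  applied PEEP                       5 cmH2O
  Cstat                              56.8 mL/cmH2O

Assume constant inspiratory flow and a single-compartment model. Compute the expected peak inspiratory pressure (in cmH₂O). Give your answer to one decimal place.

Flow: 64 L/min ÷ 60 = 1.0667 L/s.
Equation of motion (constant flow): PIP = Vt/C + R·V̇ + PEEP.
PIP = 585/56.8 + 5.4×1.0667 + 5 = 10.299 + 5.76 + 5 = 21.059 cmH2O.

21.1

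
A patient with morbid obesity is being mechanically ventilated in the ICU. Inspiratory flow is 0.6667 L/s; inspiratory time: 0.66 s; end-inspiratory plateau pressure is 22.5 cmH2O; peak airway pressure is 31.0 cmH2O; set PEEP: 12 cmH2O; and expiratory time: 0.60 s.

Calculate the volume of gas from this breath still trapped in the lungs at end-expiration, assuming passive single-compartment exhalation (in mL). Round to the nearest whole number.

Vt = flow × Ti = 0.6667 L/s × 0.66 s × 1000 mL/L = 440.02 mL.
R = (PIP − Pplat)/V̇ = (31.0 − 22.5) / 0.6667 = 8.5/0.6667 = 12.749 cmH2O·s/L.
C = Vt/(Pplat − PEEP) = 440.02 / (22.5 − 12) = 440.02/10.5 = 41.907 mL/cmH2O.
τ = R × C = 12.749 × 0.04191 L/cmH2O = 0.5343 s.
Fraction remaining = e^(−Te/τ) = e^(−0.60/0.5343) = 0.3253.
Trapped volume = 440.02 × 0.3253 = 143.14 mL.

143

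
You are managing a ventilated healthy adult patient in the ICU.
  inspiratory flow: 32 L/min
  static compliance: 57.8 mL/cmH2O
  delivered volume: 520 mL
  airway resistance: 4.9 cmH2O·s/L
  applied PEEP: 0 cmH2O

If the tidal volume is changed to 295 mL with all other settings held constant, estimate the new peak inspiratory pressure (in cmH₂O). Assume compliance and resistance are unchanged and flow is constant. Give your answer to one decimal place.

7.7

Flow: 32 L/min ÷ 60 = 0.5333 L/s.
PIP = Vt/C + R·V̇ + PEEP (constant-flow equation of motion).
Only the elastic term changes: ΔPIP = ΔVt / C = (295 − 520) / 57.8 = -3.893 cmH2O.
Original PIP = 520/57.8 + 4.9×0.5333 + 0 = 11.61 cmH2O; new PIP = 11.61 + (-3.893) = 7.717 cmH2O.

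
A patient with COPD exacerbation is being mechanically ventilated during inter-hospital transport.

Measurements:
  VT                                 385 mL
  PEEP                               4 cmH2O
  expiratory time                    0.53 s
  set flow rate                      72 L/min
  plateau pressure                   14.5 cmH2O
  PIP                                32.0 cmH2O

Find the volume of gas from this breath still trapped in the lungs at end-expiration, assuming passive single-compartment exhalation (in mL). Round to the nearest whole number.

Flow: 72 L/min ÷ 60 = 1.2 L/s.
R = (PIP − Pplat)/V̇ = (32.0 − 14.5) / 1.2 = 17.5/1.2 = 14.583 cmH2O·s/L.
C = Vt/(Pplat − PEEP) = 385.0 / (14.5 − 4) = 385.0/10.5 = 36.667 mL/cmH2O.
τ = R × C = 14.583 × 0.03667 L/cmH2O = 0.5348 s.
Fraction remaining = e^(−Te/τ) = e^(−0.53/0.5348) = 0.3712.
Trapped volume = 385.0 × 0.3712 = 142.91 mL.

143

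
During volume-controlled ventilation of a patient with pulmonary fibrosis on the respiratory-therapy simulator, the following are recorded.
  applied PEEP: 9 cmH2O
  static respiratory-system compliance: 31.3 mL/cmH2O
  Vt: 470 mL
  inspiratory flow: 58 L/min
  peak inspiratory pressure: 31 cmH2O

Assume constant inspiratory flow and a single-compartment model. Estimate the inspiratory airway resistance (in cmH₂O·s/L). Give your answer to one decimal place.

Flow: 58 L/min ÷ 60 = 0.9667 L/s.
Equation of motion (constant flow): PIP = Vt/C + R·V̇ + PEEP.
R·V̇ = PIP − Vt/C − PEEP = 31 − 470/31.3 − 9 = 31 − 15.016 − 9 = 6.984 cmH2O.
R = 6.984 / 0.9667 = 7.225 cmH2O·s/L.

7.2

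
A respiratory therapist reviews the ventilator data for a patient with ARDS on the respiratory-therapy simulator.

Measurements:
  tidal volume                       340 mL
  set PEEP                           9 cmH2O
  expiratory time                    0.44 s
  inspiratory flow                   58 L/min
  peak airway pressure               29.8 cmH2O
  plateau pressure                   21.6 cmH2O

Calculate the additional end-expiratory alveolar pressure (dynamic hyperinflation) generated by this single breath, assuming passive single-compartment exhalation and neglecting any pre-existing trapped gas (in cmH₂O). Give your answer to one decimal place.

1.8

Flow: 58 L/min ÷ 60 = 0.9667 L/s.
R = (PIP − Pplat)/V̇ = (29.8 − 21.6) / 0.9667 = 8.2/0.9667 = 8.482 cmH2O·s/L.
C = Vt/(Pplat − PEEP) = 340.0 / (21.6 − 9) = 340.0/12.6 = 26.984 mL/cmH2O.
τ = R × C = 8.482 × 0.02698 L/cmH2O = 0.2288 s.
Fraction remaining = e^(−Te/τ) = e^(−0.44/0.2288) = 0.1462; trapped volume = 340.0 × 0.1462 = 49.708 mL.
Additional alveolar pressure from trapping ≈ V_trapped / C = 49.708 / 26.984 = 1.842 cmH2O.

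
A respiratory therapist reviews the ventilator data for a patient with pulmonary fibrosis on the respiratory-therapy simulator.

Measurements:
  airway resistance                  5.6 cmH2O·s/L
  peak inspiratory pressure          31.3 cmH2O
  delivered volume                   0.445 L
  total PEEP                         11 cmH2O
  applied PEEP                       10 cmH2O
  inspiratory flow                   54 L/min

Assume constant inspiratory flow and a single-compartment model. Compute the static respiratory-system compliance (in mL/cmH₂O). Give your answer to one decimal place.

Flow: 54 L/min ÷ 60 = 0.9 L/s.
Total PEEP = 11 cmH2O (set 10 + intrinsic 1); this is the baseline alveolar pressure.
Equation of motion (constant flow): PIP = Vt/C + R·V̇ + PEEP.
Vt/C = PIP − R·V̇ − PEEP = 31.3 − 5.6×0.9 − 11 = 31.3 − 5.04 − 11 = 15.26 cmH2O.
C = Vt / 15.26 = 445 / 15.26 = 29.161 mL/cmH2O.

29.2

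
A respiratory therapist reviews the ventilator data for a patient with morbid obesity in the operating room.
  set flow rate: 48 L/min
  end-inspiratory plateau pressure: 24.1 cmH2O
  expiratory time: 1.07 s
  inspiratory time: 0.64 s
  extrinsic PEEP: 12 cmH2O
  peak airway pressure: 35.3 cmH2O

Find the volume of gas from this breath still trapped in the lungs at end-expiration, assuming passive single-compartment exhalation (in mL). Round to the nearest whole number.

Flow: 48 L/min ÷ 60 = 0.8 L/s.
Vt = flow × Ti = 0.8 L/s × 0.64 s × 1000 mL/L = 512.0 mL.
R = (PIP − Pplat)/V̇ = (35.3 − 24.1) / 0.8 = 11.2/0.8 = 14.0 cmH2O·s/L.
C = Vt/(Pplat − PEEP) = 512.0 / (24.1 − 12) = 512.0/12.1 = 42.314 mL/cmH2O.
τ = R × C = 14.0 × 0.04231 L/cmH2O = 0.5923 s.
Fraction remaining = e^(−Te/τ) = e^(−1.07/0.5923) = 0.1642.
Trapped volume = 512.0 × 0.1642 = 84.07 mL.

84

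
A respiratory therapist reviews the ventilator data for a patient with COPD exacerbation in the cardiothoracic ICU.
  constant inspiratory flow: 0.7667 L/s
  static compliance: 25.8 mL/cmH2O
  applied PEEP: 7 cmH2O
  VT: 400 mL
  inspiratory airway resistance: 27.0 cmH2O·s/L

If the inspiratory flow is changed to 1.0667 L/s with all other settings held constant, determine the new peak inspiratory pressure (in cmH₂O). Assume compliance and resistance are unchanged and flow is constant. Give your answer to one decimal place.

51.3

PIP = Vt/C + R·V̇ + PEEP (constant-flow equation of motion).
Only the resistive term changes: ΔPIP = R × ΔV̇ = 27.0 × (1.0667 − 0.7667) = 27.0 × 0.3 = 8.1 cmH2O.
Original PIP = 400/25.8 + 27.0×0.7667 + 7 = 43.205 cmH2O; new PIP = 43.205 + (8.1) = 51.305 cmH2O.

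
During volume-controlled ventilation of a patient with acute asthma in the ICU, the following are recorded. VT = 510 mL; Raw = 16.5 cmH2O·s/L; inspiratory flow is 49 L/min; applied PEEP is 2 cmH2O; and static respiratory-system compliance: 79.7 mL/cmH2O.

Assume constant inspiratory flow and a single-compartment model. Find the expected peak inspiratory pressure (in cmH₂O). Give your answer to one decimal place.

21.9

Flow: 49 L/min ÷ 60 = 0.8167 L/s.
Equation of motion (constant flow): PIP = Vt/C + R·V̇ + PEEP.
PIP = 510/79.7 + 16.5×0.8167 + 2 = 6.399 + 13.476 + 2 = 21.875 cmH2O.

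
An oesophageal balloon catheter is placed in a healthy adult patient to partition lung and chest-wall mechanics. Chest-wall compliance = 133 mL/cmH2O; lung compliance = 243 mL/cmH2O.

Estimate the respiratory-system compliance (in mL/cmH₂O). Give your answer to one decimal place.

Lung and chest wall are elastances in series: 1/Crs = 1/CL + 1/Ccw.
1/Crs = 1/243 + 1/133 = 0.01163.
Crs = 85.985 mL/cmH2O.

86.0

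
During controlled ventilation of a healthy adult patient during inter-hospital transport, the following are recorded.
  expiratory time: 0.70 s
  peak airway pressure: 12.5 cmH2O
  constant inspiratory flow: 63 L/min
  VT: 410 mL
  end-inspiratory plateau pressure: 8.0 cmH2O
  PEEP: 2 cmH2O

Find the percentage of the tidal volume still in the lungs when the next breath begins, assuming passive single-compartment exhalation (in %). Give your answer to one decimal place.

Flow: 63 L/min ÷ 60 = 1.05 L/s.
R = (PIP − Pplat)/V̇ = (12.5 − 8.0) / 1.05 = 4.5/1.05 = 4.286 cmH2O·s/L.
C = Vt/(Pplat − PEEP) = 410.0 / (8.0 − 2) = 410.0/6.0 = 68.333 mL/cmH2O.
τ = R × C = 4.286 × 0.06833 L/cmH2O = 0.2929 s.
Fraction remaining at end-expiration = e^(−Te/τ) = e^(−0.70/0.2929) = 0.09164 → 9.164%.

9.2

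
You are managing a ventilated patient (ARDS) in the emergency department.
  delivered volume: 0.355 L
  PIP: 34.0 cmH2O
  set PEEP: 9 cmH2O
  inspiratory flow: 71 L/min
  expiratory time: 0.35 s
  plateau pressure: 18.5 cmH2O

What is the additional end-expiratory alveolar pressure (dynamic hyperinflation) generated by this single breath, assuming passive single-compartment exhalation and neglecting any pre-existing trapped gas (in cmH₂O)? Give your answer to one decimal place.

Flow: 71 L/min ÷ 60 = 1.1833 L/s.
R = (PIP − Pplat)/V̇ = (34.0 − 18.5) / 1.1833 = 15.5/1.1833 = 13.099 cmH2O·s/L.
C = Vt/(Pplat − PEEP) = 355.0 / (18.5 − 9) = 355.0/9.5 = 37.368 mL/cmH2O.
τ = R × C = 13.099 × 0.03737 L/cmH2O = 0.4895 s.
Fraction remaining = e^(−Te/τ) = e^(−0.35/0.4895) = 0.4892; trapped volume = 355.0 × 0.4892 = 173.67 mL.
Additional alveolar pressure from trapping ≈ V_trapped / C = 173.67 / 37.368 = 4.648 cmH2O.

4.6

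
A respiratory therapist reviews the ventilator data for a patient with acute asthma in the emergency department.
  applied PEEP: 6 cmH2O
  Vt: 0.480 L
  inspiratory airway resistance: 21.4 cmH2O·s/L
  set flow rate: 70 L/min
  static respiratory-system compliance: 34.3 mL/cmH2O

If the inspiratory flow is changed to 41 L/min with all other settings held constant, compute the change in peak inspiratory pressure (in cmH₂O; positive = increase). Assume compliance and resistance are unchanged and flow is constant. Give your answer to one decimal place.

Flow: 70 L/min ÷ 60 = 1.1667 L/s.
New flow: 41 L/min ÷ 60 = 0.6833 L/s.
PIP = Vt/C + R·V̇ + PEEP (constant-flow equation of motion).
Only the resistive term changes: ΔPIP = R × ΔV̇ = 21.4 × (0.6833 − 1.1667) = 21.4 × -0.4834 = -10.345 cmH2O.

-10.3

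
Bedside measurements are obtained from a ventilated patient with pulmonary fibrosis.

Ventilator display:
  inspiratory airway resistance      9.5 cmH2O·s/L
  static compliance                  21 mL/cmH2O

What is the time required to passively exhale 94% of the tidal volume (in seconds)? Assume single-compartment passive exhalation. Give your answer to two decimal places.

0.56

τ = R × C = 9.5 × 21 mL/cmH2O = 9.5 × 0.021 L/cmH2O = 0.1995 s.
Exhaled fraction f = 1 − e^(−t/τ) → t = −τ·ln(1 − f) = −0.1995·ln(0.06) = 0.5613 s.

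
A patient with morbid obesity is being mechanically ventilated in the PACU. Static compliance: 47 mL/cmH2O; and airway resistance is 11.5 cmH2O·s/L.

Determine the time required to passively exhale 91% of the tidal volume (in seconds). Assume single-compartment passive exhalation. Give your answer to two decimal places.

τ = R × C = 11.5 × 47 mL/cmH2O = 11.5 × 0.047 L/cmH2O = 0.5405 s.
Exhaled fraction f = 1 − e^(−t/τ) → t = −τ·ln(1 − f) = −0.5405·ln(0.09) = 1.301 s.

1.30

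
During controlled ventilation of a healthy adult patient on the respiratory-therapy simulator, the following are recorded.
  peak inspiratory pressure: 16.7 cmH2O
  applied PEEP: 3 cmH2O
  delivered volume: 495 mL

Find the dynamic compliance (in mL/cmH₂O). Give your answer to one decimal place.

Dynamic compliance = Vt / (PIP − PEEP) = 495 / (16.7 − 3) = 495 / 13.7 = 36.131 mL/cmH2O.

36.1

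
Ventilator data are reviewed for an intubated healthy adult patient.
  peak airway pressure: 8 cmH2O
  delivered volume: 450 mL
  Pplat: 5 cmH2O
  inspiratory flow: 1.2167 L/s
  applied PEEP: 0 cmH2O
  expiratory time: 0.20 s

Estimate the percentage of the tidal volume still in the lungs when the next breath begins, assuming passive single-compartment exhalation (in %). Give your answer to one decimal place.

40.6

R = (PIP − Pplat)/V̇ = (8 − 5) / 1.2167 = 3.0/1.2167 = 2.466 cmH2O·s/L.
C = Vt/(Pplat − PEEP) = 450.0 / (5 − 0) = 450.0/5.0 = 90.0 mL/cmH2O.
τ = R × C = 2.466 × 0.09 L/cmH2O = 0.2219 s.
Fraction remaining at end-expiration = e^(−Te/τ) = e^(−0.20/0.2219) = 0.406 → 40.6%.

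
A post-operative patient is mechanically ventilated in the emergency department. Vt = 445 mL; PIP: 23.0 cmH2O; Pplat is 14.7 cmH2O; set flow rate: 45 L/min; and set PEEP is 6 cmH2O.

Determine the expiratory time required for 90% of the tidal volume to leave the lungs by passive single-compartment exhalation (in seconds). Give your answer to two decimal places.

Flow: 45 L/min ÷ 60 = 0.75 L/s.
R = (PIP − Pplat)/V̇ = (23.0 − 14.7) / 0.75 = 8.3/0.75 = 11.067 cmH2O·s/L.
C = Vt/(Pplat − PEEP) = 445.0 / (14.7 − 6) = 445.0/8.7 = 51.149 mL/cmH2O.
τ = R × C = 11.067 × 0.05115 L/cmH2O = 0.5661 s.
t = −τ·ln(1 − 0.90) = −0.5661·ln(0.1) = 1.303 s.

1.30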